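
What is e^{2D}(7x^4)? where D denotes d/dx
7 x^{4} + 56 x^{3} + 168 x^{2} + 224 x + 112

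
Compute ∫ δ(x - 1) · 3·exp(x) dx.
3 e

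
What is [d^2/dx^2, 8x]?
16\frac{d}{dx}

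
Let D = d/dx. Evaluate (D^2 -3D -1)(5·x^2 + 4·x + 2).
- 5 x^{2} - 34 x - 4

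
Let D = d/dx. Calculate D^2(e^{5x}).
25 e^{5 x}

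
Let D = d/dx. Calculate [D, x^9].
9 x^{8}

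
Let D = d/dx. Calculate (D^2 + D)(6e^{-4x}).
72 e^{- 4 x}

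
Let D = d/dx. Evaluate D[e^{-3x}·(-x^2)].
x \left(3 x - 2\right) e^{- 3 x}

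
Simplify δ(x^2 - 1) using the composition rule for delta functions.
\frac{\delta(x - 1) + \delta(x + 1)}{2}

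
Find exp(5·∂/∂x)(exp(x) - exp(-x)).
2 \sinh{\left(x + 5 \right)}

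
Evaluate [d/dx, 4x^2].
8 x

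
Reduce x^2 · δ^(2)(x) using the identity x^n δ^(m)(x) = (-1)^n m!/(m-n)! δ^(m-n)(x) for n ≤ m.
2\delta(x)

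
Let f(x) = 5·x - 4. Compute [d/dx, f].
5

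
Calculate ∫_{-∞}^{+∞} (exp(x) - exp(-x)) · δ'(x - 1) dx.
- 2 \cosh{\left(1 \right)}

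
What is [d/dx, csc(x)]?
- \cot{\left(x \right)} \csc{\left(x \right)}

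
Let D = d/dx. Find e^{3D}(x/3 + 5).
\frac{x}{3} + 6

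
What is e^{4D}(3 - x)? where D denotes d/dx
- x - 1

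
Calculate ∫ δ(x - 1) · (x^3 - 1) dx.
0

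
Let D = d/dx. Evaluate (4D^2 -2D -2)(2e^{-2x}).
36 e^{- 2 x}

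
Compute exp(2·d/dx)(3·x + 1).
3 x + 7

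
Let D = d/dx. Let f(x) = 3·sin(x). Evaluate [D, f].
3 \cos{\left(x \right)}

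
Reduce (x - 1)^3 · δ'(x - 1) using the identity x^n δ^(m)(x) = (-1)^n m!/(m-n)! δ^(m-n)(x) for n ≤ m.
0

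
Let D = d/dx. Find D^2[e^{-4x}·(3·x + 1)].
8 \left(6 x - 1\right) e^{- 4 x}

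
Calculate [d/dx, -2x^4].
- 8 x^{3}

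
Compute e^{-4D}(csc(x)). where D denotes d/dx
\csc{\left(x - 4 \right)}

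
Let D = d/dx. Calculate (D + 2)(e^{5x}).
7 e^{5 x}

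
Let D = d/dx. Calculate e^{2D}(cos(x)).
\cos{\left(x + 2 \right)}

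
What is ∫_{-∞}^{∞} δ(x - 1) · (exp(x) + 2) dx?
2 + e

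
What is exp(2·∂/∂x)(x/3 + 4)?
\frac{x}{3} + \frac{14}{3}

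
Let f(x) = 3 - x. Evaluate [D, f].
-1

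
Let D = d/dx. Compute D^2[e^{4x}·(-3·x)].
\left(- 48 x - 24\right) e^{4 x}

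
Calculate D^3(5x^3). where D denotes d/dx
30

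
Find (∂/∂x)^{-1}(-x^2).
- \frac{x^{3}}{3}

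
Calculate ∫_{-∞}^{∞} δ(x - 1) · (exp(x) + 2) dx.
2 + e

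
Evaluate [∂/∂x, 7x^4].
28 x^{3}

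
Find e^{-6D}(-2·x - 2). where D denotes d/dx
10 - 2 x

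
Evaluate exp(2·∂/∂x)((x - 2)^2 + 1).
x^{2} + 1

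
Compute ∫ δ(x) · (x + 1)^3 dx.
1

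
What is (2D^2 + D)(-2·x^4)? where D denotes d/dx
8 x^{2} \left(- x - 6\right)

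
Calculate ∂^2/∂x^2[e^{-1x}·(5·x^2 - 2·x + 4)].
\left(5 x^{2} - 22 x + 18\right) e^{- x}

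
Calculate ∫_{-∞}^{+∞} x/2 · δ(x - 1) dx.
\frac{1}{2}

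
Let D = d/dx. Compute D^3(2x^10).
1440 x^{7}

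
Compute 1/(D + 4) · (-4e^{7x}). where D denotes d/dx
- \frac{4 e^{7 x}}{11}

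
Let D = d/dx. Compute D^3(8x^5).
480 x^{2}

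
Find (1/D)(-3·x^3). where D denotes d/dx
- \frac{3 x^{4}}{4}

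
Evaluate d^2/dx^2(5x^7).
210 x^{5}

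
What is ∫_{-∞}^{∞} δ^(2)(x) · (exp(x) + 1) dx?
1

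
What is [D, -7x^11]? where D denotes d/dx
- 77 x^{10}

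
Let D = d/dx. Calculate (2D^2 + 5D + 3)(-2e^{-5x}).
- 56 e^{- 5 x}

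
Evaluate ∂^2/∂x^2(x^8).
56 x^{6}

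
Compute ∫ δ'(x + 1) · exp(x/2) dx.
- \frac{1}{2 e^{\frac{1}{2}}}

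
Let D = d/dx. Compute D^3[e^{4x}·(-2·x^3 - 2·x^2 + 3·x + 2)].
\left(- 128 x^{3} - 416 x^{2} - 144 x + 212\right) e^{4 x}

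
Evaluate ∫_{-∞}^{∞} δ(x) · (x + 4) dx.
4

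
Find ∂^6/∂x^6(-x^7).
- 5040 x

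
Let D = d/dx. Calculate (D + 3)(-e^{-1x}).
- 2 e^{- x}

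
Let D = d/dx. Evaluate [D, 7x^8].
56 x^{7}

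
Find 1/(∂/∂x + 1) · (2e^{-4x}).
- \frac{2 e^{- 4 x}}{3}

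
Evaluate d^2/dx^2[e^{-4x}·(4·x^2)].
8 \left(8 x^{2} - 8 x + 1\right) e^{- 4 x}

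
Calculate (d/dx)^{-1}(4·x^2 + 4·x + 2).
\frac{4 x^{3}}{3} + 2 x^{2} + 2 x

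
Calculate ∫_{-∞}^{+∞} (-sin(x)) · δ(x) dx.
0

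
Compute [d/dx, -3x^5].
- 15 x^{4}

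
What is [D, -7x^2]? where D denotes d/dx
- 14 x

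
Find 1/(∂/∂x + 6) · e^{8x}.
\frac{e^{8 x}}{14}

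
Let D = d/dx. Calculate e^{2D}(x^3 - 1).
x^{3} + 6 x^{2} + 12 x + 7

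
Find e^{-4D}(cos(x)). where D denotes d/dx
\cos{\left(x - 4 \right)}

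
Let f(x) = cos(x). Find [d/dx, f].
- \sin{\left(x \right)}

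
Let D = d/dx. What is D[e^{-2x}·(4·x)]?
4 \left(1 - 2 x\right) e^{- 2 x}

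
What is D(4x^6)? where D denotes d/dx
24 x^{5}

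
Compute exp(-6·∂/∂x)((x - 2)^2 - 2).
x^{2} - 16 x + 62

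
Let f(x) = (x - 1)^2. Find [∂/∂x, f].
2 x - 2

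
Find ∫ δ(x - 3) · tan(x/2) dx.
\tan{\left(\frac{3}{2} \right)}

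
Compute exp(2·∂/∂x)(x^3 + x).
x^{3} + 6 x^{2} + 13 x + 10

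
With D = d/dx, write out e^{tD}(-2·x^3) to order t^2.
2 x \left(- 3 t^{2} - 3 t x - x^{2}\right)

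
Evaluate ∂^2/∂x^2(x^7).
42 x^{5}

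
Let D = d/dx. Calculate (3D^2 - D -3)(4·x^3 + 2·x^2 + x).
- 12 x^{3} - 18 x^{2} + 65 x + 11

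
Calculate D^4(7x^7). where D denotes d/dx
5880 x^{3}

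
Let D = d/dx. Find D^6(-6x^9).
- 362880 x^{3}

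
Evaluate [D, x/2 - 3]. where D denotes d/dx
\frac{1}{2}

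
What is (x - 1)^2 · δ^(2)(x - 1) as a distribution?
2\delta(x - 1)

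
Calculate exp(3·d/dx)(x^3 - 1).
x^{3} + 9 x^{2} + 27 x + 26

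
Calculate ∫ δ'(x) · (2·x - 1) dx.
-2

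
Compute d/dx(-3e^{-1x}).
3 e^{- x}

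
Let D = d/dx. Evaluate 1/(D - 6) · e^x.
- \frac{e^{x}}{5}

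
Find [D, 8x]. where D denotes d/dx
8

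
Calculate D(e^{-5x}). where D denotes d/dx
- 5 e^{- 5 x}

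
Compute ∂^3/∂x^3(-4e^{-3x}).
108 e^{- 3 x}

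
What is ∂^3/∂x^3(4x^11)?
3960 x^{8}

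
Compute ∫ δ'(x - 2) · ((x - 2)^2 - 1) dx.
0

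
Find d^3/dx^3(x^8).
336 x^{5}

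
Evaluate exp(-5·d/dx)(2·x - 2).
2 x - 12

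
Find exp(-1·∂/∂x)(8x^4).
8 x^{4} - 32 x^{3} + 48 x^{2} - 32 x + 8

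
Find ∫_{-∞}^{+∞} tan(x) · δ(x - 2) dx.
\tan{\left(2 \right)}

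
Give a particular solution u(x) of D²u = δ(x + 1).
\frac{|x + 1|}{2}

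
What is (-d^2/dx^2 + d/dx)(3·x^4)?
12 x^{2} \left(x - 3\right)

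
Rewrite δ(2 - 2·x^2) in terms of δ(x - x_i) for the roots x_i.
\frac{\delta(x - 1) + \delta(x + 1)}{4}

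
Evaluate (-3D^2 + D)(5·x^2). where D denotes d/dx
10 x - 30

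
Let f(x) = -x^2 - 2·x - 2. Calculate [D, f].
- 2 x - 2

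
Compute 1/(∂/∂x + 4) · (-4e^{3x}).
- \frac{4 e^{3 x}}{7}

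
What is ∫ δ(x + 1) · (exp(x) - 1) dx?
-1 + e^{-1}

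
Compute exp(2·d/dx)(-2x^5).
- 2 x^{5} - 20 x^{4} - 80 x^{3} - 160 x^{2} - 160 x - 64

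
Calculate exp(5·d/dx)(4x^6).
4 x^{6} + 120 x^{5} + 1500 x^{4} + 10000 x^{3} + 37500 x^{2} + 75000 x + 62500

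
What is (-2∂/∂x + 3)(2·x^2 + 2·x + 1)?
6 x^{2} - 2 x - 1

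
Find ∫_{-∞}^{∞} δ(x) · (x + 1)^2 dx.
1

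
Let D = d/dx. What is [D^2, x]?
2D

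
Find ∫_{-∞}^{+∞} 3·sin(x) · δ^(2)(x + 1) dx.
3 \sin{\left(1 \right)}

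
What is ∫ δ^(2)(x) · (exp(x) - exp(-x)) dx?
0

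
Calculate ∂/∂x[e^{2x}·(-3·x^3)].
x^{2} \left(- 6 x - 9\right) e^{2 x}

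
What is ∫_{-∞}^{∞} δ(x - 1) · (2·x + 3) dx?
5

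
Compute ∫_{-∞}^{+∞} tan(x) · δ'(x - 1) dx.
- \tan^{2}{\left(1 \right)} - 1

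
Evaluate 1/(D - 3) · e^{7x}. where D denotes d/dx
\frac{e^{7 x}}{4}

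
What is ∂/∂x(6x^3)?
18 x^{2}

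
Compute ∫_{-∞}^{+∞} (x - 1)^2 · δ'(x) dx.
2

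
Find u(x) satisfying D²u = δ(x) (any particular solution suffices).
\frac{|x|}{2}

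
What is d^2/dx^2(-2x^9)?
- 144 x^{7}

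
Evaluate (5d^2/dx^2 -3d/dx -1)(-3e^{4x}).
- 201 e^{4 x}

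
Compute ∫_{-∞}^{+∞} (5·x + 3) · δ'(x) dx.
-5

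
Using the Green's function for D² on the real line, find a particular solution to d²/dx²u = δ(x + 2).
\frac{|x + 2|}{2}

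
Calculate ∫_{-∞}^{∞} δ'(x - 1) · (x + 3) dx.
-1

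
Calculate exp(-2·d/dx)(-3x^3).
- 3 x^{3} + 18 x^{2} - 36 x + 24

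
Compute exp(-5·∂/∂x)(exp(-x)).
e^{5 - x}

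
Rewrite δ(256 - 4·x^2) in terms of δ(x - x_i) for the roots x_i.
\frac{\delta(x - 8) + \delta(x + 8)}{64}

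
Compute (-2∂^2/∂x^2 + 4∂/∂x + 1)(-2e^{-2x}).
30 e^{- 2 x}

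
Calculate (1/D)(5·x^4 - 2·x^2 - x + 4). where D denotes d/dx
x^{5} - \frac{2 x^{3}}{3} - \frac{x^{2}}{2} + 4 x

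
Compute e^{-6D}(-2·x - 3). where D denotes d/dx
9 - 2 x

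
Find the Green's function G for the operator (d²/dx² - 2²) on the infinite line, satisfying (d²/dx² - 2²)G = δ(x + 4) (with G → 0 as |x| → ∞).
-\frac{e^{-2|x + 4|}}{4}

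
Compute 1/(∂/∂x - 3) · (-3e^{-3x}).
\frac{e^{- 3 x}}{2}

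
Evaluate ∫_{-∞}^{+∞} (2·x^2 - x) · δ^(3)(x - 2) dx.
0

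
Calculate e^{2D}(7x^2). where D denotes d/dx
7 x^{2} + 28 x + 28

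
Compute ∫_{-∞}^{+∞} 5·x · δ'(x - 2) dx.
-5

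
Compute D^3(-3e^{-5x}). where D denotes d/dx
375 e^{- 5 x}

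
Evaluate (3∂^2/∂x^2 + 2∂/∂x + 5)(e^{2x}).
21 e^{2 x}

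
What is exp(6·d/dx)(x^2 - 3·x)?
x^{2} + 9 x + 18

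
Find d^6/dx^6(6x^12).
3991680 x^{6}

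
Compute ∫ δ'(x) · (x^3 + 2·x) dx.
-2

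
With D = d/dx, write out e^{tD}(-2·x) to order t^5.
- 2 t - 2 x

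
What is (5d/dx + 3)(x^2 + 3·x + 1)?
3 x^{2} + 19 x + 18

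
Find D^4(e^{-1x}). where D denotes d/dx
e^{- x}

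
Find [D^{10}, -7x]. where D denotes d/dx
-70D^{9}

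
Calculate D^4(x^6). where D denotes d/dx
360 x^{2}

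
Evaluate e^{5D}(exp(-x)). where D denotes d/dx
e^{- x - 5}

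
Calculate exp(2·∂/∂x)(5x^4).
5 x^{4} + 40 x^{3} + 120 x^{2} + 160 x + 80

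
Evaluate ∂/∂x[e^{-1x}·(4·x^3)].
4 x^{2} \left(3 - x\right) e^{- x}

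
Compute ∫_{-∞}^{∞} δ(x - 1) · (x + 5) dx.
6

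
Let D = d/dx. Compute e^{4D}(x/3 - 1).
\frac{x}{3} + \frac{1}{3}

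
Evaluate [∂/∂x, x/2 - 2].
\frac{1}{2}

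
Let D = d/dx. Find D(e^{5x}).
5 e^{5 x}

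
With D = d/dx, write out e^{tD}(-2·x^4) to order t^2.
2 x^{2} \left(- 6 t^{2} - 4 t x - x^{2}\right)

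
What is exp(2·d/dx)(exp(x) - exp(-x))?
2 \sinh{\left(x + 2 \right)}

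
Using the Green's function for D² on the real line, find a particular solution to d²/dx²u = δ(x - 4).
\frac{|x - 4|}{2}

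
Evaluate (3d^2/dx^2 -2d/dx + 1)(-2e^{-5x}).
- 172 e^{- 5 x}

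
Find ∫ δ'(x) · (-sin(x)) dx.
1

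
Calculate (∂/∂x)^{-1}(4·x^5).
\frac{2 x^{6}}{3}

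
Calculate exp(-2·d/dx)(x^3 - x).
x^{3} - 6 x^{2} + 11 x - 6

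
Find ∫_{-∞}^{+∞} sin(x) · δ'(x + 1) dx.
- \cos{\left(1 \right)}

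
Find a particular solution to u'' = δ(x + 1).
\frac{|x + 1|}{2}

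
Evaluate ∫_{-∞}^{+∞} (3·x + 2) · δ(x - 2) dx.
8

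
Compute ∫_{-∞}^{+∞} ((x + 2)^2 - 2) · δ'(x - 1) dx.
-6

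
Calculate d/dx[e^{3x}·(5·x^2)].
5 x \left(3 x + 2\right) e^{3 x}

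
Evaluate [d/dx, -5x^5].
- 25 x^{4}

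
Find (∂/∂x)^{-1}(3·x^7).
\frac{3 x^{8}}{8}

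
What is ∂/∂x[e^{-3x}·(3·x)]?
3 \left(1 - 3 x\right) e^{- 3 x}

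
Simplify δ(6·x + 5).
\frac{\delta(x + 5/6)}{6}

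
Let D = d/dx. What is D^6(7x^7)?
35280 x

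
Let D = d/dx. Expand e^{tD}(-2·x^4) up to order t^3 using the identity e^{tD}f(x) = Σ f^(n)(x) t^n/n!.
2 x \left(- 4 t^{3} - 6 t^{2} x - 4 t x^{2} - x^{3}\right)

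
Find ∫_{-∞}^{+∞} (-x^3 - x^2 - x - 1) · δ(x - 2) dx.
-15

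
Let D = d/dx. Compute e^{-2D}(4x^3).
4 x^{3} - 24 x^{2} + 48 x - 32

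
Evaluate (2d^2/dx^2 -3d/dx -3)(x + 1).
- 3 x - 6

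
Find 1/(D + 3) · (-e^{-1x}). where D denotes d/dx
- \frac{e^{- x}}{2}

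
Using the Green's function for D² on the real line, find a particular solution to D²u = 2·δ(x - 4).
|x - 4|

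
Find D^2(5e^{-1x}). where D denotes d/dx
5 e^{- x}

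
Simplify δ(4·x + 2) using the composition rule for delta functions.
\frac{\delta(x + 1/2)}{4}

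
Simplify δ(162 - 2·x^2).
\frac{\delta(x - 9) + \delta(x + 9)}{36}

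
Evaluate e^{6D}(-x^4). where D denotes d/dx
- x^{4} - 24 x^{3} - 216 x^{2} - 864 x - 1296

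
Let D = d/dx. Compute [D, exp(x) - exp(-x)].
2 \cosh{\left(x \right)}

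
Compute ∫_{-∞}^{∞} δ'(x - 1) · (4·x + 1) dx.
-4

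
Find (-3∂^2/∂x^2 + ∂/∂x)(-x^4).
4 x^{2} \left(9 - x\right)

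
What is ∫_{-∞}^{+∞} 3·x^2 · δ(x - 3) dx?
27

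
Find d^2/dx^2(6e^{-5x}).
150 e^{- 5 x}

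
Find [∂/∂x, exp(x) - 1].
e^{x}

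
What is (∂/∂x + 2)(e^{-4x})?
- 2 e^{- 4 x}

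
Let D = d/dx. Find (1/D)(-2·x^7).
- \frac{x^{8}}{4}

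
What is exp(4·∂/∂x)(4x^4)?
4 x^{4} + 64 x^{3} + 384 x^{2} + 1024 x + 1024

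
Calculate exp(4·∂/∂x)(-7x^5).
- 7 x^{5} - 140 x^{4} - 1120 x^{3} - 4480 x^{2} - 8960 x - 7168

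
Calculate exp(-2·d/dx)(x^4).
x^{4} - 8 x^{3} + 24 x^{2} - 32 x + 16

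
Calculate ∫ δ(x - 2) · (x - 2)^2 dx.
0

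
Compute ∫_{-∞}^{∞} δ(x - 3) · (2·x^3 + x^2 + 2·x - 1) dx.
68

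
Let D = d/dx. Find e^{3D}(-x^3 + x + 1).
- x^{3} - 9 x^{2} - 26 x - 23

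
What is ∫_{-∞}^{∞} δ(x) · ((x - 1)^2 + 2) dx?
3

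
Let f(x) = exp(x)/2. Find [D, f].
\frac{e^{x}}{2}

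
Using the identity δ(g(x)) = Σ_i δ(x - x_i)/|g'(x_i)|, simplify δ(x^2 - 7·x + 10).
\frac{\delta(x - 5) + \delta(x - 2)}{3}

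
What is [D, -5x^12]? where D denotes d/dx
- 60 x^{11}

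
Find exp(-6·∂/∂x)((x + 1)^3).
x^{3} - 15 x^{2} + 75 x - 125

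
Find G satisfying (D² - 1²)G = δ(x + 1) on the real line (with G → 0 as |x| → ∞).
-\frac{e^{-|x + 1|}}{2}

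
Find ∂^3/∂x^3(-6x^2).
0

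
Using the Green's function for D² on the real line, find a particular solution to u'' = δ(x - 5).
\frac{|x - 5|}{2}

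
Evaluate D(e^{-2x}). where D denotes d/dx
- 2 e^{- 2 x}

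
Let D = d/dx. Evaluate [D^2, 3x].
6D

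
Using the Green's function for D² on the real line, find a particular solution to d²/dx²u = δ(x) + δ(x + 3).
\frac{|x|}{2} + \frac{|x + 3|}{2}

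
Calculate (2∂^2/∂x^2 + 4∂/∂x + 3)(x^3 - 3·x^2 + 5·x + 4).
3 x^{3} + 3 x^{2} + 3 x + 20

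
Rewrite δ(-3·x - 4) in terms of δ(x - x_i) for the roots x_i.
\frac{\delta(x + 4/3)}{3}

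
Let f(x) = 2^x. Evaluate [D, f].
2^{x} \log{\left(2 \right)}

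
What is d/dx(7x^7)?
49 x^{6}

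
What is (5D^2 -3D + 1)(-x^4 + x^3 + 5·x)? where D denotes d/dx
- x^{4} + 13 x^{3} - 69 x^{2} + 35 x - 15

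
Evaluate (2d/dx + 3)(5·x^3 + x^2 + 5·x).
15 x^{3} + 33 x^{2} + 19 x + 10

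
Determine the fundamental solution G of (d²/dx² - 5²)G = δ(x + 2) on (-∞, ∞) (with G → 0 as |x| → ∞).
-\frac{e^{-5|x + 2|}}{10}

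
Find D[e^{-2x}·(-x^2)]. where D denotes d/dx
2 x \left(x - 1\right) e^{- 2 x}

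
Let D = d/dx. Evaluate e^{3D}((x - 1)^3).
x^{3} + 6 x^{2} + 12 x + 8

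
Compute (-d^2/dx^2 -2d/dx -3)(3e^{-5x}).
- 54 e^{- 5 x}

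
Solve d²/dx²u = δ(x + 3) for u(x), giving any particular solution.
\frac{|x + 3|}{2}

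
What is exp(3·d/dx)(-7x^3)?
- 7 x^{3} - 63 x^{2} - 189 x - 189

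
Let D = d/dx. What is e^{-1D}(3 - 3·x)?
6 - 3 x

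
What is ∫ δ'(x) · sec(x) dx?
0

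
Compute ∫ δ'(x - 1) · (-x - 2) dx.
1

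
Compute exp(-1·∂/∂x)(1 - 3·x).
4 - 3 x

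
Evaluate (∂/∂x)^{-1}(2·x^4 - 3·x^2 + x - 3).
\frac{2 x^{5}}{5} - x^{3} + \frac{x^{2}}{2} - 3 x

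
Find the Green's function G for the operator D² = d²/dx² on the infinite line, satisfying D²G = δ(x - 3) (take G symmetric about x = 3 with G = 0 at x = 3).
\frac{|x - 3|}{2}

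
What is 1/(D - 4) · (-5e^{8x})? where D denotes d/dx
- \frac{5 e^{8 x}}{4}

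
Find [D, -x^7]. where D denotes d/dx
- 7 x^{6}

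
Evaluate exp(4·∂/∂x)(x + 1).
x + 5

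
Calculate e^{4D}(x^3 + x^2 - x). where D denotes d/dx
x^{3} + 13 x^{2} + 55 x + 76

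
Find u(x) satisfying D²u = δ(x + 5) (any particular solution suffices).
\frac{|x + 5|}{2}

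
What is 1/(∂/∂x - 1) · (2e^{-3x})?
- \frac{e^{- 3 x}}{2}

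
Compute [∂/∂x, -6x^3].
- 18 x^{2}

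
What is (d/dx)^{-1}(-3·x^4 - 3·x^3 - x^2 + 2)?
- \frac{3 x^{5}}{5} - \frac{3 x^{4}}{4} - \frac{x^{3}}{3} + 2 x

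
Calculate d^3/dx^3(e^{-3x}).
- 27 e^{- 3 x}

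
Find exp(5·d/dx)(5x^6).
5 x^{6} + 150 x^{5} + 1875 x^{4} + 12500 x^{3} + 46875 x^{2} + 93750 x + 78125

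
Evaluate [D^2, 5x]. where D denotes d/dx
10D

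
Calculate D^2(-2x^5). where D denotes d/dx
- 40 x^{3}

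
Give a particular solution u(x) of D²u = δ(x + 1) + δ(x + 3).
\frac{|x + 1|}{2} + \frac{|x + 3|}{2}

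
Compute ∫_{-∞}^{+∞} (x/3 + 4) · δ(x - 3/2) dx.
\frac{9}{2}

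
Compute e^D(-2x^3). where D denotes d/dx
- 2 x^{3} - 6 x^{2} - 6 x - 2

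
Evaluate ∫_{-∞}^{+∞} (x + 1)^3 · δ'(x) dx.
-3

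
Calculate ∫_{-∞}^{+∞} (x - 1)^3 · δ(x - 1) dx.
0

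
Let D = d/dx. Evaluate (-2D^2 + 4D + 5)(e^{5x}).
- 25 e^{5 x}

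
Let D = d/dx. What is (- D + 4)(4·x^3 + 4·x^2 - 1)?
16 x^{3} + 4 x^{2} - 8 x - 4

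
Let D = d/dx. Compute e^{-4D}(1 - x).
5 - x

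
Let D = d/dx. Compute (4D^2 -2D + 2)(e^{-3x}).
44 e^{- 3 x}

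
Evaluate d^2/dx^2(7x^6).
210 x^{4}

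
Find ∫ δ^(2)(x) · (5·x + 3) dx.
0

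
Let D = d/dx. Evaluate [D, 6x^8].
48 x^{7}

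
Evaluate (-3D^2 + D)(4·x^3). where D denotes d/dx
12 x \left(x - 6\right)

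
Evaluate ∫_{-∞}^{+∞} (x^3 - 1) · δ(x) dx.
-1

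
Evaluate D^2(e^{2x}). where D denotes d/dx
4 e^{2 x}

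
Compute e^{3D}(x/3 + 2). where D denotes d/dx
\frac{x}{3} + 3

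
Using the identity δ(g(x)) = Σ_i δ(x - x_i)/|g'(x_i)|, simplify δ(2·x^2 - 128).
\frac{\delta(x - 8) + \delta(x + 8)}{32}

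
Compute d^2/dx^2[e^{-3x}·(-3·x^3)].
9 x \left(- 3 x^{2} + 6 x - 2\right) e^{- 3 x}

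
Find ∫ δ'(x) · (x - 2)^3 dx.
-12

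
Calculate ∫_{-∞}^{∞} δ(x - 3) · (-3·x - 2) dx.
-11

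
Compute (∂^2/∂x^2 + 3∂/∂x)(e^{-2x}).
- 2 e^{- 2 x}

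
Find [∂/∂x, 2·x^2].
4 x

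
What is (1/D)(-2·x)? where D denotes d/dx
- x^{2}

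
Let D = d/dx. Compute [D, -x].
-1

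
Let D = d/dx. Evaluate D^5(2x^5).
240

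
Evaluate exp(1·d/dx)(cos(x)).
\cos{\left(x + 1 \right)}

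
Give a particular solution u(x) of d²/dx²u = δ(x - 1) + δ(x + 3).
\frac{|x - 1|}{2} + \frac{|x + 3|}{2}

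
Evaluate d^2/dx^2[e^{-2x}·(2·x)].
8 \left(x - 1\right) e^{- 2 x}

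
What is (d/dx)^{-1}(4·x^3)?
x^{4}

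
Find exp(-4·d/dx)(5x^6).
5 x^{6} - 120 x^{5} + 1200 x^{4} - 6400 x^{3} + 19200 x^{2} - 30720 x + 20480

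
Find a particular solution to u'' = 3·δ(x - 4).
\frac{3|x - 4|}{2}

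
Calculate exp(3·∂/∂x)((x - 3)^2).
x^{2}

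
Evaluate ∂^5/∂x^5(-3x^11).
- 166320 x^{6}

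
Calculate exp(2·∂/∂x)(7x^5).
7 x^{5} + 70 x^{4} + 280 x^{3} + 560 x^{2} + 560 x + 224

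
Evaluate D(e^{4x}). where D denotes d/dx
4 e^{4 x}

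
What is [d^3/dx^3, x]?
3\frac{d^{2}}{dx^{2}}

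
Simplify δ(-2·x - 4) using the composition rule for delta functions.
\frac{\delta(x + 2)}{2}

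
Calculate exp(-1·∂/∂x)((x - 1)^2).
x^{2} - 4 x + 4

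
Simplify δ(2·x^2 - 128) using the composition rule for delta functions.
\frac{\delta(x - 8) + \delta(x + 8)}{32}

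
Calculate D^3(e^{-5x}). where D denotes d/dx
- 125 e^{- 5 x}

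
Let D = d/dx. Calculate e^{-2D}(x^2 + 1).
x^{2} - 4 x + 5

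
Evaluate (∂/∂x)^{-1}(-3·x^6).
- \frac{3 x^{7}}{7}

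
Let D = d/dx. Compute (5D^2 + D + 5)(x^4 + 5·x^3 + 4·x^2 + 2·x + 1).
5 x^{4} + 29 x^{3} + 95 x^{2} + 168 x + 47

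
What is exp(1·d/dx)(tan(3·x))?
\tan{\left(3 x + 3 \right)}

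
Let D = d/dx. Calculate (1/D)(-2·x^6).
- \frac{2 x^{7}}{7}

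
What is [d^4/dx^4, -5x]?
-20\frac{d^{3}}{dx^{3}}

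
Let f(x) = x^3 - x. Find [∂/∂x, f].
3 x^{2} - 1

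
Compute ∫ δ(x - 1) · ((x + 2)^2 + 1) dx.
10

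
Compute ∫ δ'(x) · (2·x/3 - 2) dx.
- \frac{2}{3}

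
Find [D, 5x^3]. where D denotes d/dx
15 x^{2}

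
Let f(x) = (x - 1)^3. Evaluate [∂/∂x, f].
3 \left(x - 1\right)^{2}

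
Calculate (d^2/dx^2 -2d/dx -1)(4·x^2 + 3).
- 4 x^{2} - 16 x + 5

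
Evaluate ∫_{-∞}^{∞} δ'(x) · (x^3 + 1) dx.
0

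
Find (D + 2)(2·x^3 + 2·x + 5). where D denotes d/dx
4 x^{3} + 6 x^{2} + 4 x + 12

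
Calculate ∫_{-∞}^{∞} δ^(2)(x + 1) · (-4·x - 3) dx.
0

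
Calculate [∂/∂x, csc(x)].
- \cot{\left(x \right)} \csc{\left(x \right)}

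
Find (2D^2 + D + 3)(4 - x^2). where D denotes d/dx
- 3 x^{2} - 2 x + 8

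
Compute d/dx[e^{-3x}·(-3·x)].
3 \left(3 x - 1\right) e^{- 3 x}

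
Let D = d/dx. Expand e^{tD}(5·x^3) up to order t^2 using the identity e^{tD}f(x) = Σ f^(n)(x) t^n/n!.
5 x \left(3 t^{2} + 3 t x + x^{2}\right)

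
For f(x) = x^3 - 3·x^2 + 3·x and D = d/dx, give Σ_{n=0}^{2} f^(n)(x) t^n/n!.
3 t^{2} \left(x - 1\right) + 3 t \left(x^{2} - 2 x + 1\right) + x^{3} - 3 x^{2} + 3 x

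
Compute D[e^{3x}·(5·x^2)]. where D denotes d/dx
5 x \left(3 x + 2\right) e^{3 x}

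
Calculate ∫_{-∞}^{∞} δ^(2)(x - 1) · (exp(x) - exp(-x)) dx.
2 \sinh{\left(1 \right)}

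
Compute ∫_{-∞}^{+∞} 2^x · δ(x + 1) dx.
\frac{1}{2}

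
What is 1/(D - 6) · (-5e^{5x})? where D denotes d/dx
5 e^{5 x}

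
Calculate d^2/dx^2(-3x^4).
- 36 x^{2}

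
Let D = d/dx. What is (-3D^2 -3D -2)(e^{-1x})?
- 2 e^{- x}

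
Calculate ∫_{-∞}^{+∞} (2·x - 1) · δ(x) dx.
-1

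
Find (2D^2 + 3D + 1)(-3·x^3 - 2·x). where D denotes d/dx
- 3 x^{3} - 27 x^{2} - 38 x - 6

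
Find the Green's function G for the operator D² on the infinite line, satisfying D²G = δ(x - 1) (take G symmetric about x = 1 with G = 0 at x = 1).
\frac{|x - 1|}{2}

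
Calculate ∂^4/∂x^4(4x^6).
1440 x^{2}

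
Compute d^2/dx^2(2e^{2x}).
8 e^{2 x}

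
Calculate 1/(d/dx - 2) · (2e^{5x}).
\frac{2 e^{5 x}}{3}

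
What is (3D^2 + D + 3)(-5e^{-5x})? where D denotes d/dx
- 365 e^{- 5 x}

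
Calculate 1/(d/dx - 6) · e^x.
- \frac{e^{x}}{5}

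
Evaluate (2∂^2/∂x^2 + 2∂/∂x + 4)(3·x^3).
6 x \left(2 x^{2} + 3 x + 6\right)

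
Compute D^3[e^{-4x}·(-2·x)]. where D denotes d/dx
32 \left(4 x - 3\right) e^{- 4 x}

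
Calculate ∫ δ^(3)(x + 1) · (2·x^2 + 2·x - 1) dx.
0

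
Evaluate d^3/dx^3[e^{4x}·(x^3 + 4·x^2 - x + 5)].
\left(64 x^{3} + 400 x^{2} + 392 x + 374\right) e^{4 x}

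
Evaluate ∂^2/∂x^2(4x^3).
24 x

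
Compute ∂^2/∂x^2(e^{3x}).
9 e^{3 x}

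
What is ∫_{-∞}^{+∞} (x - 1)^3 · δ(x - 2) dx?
1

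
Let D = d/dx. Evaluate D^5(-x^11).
- 55440 x^{6}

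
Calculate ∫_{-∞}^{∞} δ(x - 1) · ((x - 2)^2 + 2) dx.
3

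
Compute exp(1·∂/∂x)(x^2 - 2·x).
x^{2} - 1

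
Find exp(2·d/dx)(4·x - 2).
4 x + 6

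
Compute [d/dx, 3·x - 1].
3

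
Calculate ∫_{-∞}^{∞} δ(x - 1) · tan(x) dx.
\tan{\left(1 \right)}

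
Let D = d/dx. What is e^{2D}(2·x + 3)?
2 x + 7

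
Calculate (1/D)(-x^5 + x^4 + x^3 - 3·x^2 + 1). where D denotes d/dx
- \frac{x^{6}}{6} + \frac{x^{5}}{5} + \frac{x^{4}}{4} - x^{3} + x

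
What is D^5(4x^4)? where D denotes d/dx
0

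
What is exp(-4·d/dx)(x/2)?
\frac{x}{2} - 2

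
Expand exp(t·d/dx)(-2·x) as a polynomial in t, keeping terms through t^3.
- 2 t - 2 x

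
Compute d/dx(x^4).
4 x^{3}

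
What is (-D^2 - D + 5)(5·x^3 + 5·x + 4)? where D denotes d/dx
25 x^{3} - 15 x^{2} - 5 x + 15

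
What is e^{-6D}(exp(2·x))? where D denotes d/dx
e^{2 x - 12}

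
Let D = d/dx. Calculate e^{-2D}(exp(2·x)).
e^{2 x - 4}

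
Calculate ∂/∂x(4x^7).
28 x^{6}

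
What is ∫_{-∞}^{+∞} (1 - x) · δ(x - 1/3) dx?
\frac{2}{3}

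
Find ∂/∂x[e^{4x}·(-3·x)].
\left(- 12 x - 3\right) e^{4 x}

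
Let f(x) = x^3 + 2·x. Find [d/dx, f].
3 x^{2} + 2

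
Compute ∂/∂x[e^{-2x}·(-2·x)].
2 \left(2 x - 1\right) e^{- 2 x}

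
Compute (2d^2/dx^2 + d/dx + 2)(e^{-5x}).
47 e^{- 5 x}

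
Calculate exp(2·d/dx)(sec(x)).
\sec{\left(x + 2 \right)}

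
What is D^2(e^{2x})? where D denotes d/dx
4 e^{2 x}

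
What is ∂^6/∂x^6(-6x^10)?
- 907200 x^{4}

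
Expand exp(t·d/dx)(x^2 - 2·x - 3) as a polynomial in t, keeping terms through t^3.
t^{2} + 2 t \left(x - 1\right) + x^{2} - 2 x - 3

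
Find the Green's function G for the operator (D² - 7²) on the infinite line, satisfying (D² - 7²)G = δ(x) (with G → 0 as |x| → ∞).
-\frac{e^{-7|x|}}{14}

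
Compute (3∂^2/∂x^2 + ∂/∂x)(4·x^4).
16 x^{2} \left(x + 9\right)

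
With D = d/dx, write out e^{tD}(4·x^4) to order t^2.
4 x^{2} \left(6 t^{2} + 4 t x + x^{2}\right)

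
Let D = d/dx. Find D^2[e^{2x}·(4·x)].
16 \left(x + 1\right) e^{2 x}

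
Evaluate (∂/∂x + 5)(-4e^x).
- 24 e^{x}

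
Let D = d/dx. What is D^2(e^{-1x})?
e^{- x}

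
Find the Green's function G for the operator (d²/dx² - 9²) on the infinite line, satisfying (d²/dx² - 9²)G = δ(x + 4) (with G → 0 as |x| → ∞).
-\frac{e^{-9|x + 4|}}{18}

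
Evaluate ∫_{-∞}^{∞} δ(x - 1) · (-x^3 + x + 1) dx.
1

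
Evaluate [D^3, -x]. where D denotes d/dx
-3D^{2}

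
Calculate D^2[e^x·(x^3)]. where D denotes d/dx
x \left(x^{2} + 6 x + 6\right) e^{x}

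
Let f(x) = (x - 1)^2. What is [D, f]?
2 x - 2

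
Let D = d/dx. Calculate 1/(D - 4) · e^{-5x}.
- \frac{e^{- 5 x}}{9}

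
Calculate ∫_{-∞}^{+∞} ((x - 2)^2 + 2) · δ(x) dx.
6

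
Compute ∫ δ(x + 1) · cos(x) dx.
\cos{\left(1 \right)}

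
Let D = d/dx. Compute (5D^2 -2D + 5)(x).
5 x - 2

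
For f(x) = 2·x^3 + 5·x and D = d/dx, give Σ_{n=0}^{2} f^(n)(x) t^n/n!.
6 t^{2} x + t \left(6 x^{2} + 5\right) + 2 x^{3} + 5 x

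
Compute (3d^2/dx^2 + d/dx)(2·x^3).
6 x \left(x + 6\right)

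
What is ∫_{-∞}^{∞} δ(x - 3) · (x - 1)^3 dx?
8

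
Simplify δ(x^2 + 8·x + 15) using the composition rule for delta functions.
\frac{\delta(x + 5) + \delta(x + 3)}{2}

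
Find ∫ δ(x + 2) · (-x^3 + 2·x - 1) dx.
3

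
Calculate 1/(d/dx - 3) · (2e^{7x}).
\frac{e^{7 x}}{2}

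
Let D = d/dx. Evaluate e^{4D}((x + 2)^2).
x^{2} + 12 x + 36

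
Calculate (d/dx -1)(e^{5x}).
4 e^{5 x}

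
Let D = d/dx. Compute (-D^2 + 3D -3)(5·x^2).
- 15 x^{2} + 30 x - 10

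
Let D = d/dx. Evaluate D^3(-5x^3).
-30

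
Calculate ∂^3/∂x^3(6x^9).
3024 x^{6}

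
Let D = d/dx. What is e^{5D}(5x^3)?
5 x^{3} + 75 x^{2} + 375 x + 625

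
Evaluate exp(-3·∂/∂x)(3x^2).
3 x^{2} - 18 x + 27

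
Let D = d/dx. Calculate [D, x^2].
2 x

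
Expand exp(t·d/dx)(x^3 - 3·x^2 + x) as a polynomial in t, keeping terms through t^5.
t^{3} + 3 t^{2} \left(x - 1\right) + t \left(3 x^{2} - 6 x + 1\right) + x^{3} - 3 x^{2} + x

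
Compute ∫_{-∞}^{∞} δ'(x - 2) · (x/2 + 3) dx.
- \frac{1}{2}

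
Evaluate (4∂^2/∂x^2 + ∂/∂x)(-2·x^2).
- 4 x - 16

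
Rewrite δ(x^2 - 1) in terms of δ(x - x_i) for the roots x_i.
\frac{\delta(x + 1) + \delta(x - 1)}{2}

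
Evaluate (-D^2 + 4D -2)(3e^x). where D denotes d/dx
3 e^{x}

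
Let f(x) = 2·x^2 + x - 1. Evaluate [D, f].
4 x + 1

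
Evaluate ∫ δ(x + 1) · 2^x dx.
\frac{1}{2}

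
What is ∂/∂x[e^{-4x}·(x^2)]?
2 x \left(1 - 2 x\right) e^{- 4 x}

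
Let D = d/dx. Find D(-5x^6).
- 30 x^{5}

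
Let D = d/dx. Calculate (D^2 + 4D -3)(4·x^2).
- 12 x^{2} + 32 x + 8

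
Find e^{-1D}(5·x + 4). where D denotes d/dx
5 x - 1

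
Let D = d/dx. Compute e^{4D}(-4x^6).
- 4 x^{6} - 96 x^{5} - 960 x^{4} - 5120 x^{3} - 15360 x^{2} - 24576 x - 16384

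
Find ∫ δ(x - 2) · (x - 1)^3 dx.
1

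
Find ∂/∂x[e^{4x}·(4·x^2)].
8 x \left(2 x + 1\right) e^{4 x}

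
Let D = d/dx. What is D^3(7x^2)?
0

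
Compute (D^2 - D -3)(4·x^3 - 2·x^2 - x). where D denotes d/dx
- 12 x^{3} - 6 x^{2} + 31 x - 3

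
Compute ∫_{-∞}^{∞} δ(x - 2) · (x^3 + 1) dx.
9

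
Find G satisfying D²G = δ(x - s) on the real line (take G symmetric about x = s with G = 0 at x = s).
\frac{|x - s|}{2}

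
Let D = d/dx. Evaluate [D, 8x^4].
32 x^{3}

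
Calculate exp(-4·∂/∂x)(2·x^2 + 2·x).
2 x^{2} - 14 x + 24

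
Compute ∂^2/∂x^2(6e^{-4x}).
96 e^{- 4 x}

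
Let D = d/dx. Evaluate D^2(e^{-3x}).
9 e^{- 3 x}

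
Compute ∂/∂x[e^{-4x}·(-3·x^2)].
6 x \left(2 x - 1\right) e^{- 4 x}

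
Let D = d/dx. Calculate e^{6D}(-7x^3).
- 7 x^{3} - 126 x^{2} - 756 x - 1512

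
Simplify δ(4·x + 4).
\frac{\delta(x + 1)}{4}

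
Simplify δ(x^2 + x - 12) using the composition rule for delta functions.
\frac{\delta(x + 4) + \delta(x - 3)}{7}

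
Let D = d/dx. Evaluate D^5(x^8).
6720 x^{3}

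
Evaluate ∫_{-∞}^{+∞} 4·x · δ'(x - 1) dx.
-4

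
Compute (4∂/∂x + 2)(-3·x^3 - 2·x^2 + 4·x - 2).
- 6 x^{3} - 40 x^{2} - 8 x + 12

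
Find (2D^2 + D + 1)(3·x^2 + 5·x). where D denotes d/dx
3 x^{2} + 11 x + 17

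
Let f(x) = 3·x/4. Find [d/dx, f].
\frac{3}{4}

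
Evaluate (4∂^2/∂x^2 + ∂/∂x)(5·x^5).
25 x^{3} \left(x + 16\right)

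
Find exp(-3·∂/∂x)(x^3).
x^{3} - 9 x^{2} + 27 x - 27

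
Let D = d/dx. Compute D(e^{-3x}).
- 3 e^{- 3 x}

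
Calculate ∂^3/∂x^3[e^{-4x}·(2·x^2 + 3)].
16 \left(- 8 x^{2} + 12 x - 15\right) e^{- 4 x}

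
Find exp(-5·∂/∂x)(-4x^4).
- 4 x^{4} + 80 x^{3} - 600 x^{2} + 2000 x - 2500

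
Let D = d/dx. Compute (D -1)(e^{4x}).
3 e^{4 x}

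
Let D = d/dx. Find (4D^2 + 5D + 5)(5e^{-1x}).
20 e^{- x}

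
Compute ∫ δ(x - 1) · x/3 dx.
\frac{1}{3}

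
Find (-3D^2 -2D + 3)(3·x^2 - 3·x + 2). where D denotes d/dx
9 x^{2} - 21 x - 6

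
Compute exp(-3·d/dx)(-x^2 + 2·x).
- x^{2} + 8 x - 15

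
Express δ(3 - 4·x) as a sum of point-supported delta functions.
\frac{\delta(x - 3/4)}{4}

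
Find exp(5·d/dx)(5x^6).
5 x^{6} + 150 x^{5} + 1875 x^{4} + 12500 x^{3} + 46875 x^{2} + 93750 x + 78125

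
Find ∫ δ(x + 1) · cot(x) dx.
- \cot{\left(1 \right)}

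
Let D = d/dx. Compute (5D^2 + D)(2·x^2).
4 x + 20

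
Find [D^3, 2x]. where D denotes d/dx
6D^{2}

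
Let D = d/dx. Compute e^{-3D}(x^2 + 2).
x^{2} - 6 x + 11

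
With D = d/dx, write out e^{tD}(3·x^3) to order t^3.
3 t^{3} + 9 t^{2} x + 9 t x^{2} + 3 x^{3}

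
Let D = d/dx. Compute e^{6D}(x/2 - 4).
\frac{x}{2} - 1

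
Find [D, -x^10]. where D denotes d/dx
- 10 x^{9}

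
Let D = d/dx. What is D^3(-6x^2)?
0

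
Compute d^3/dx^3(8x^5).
480 x^{2}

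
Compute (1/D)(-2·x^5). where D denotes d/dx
- \frac{x^{6}}{3}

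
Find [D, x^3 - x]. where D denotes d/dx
3 x^{2} - 1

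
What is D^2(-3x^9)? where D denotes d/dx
- 216 x^{7}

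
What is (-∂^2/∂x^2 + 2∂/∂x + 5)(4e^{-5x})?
- 120 e^{- 5 x}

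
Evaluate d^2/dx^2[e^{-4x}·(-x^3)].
2 x \left(- 8 x^{2} + 12 x - 3\right) e^{- 4 x}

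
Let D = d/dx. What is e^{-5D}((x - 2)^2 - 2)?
x^{2} - 14 x + 47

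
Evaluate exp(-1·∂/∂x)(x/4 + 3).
\frac{x}{4} + \frac{11}{4}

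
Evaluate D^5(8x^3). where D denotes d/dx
0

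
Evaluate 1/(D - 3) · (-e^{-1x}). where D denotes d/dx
\frac{e^{- x}}{4}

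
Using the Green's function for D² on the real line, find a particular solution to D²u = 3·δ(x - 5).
\frac{3|x - 5|}{2}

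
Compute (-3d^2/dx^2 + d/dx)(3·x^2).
6 x - 18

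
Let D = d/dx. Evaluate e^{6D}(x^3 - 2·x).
x^{3} + 18 x^{2} + 106 x + 204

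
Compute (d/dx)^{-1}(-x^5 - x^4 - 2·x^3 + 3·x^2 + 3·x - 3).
- \frac{x^{6}}{6} - \frac{x^{5}}{5} - \frac{x^{4}}{2} + x^{3} + \frac{3 x^{2}}{2} - 3 x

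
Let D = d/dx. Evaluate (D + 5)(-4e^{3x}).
- 32 e^{3 x}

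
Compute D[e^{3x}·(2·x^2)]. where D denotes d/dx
2 x \left(3 x + 2\right) e^{3 x}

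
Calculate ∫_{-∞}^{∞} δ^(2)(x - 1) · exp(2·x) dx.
4 e^{2}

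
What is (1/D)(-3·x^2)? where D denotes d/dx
- x^{3}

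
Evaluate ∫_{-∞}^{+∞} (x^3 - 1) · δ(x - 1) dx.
0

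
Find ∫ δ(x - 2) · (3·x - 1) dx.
5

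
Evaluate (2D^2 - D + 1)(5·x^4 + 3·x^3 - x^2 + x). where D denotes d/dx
5 x^{4} - 17 x^{3} + 110 x^{2} + 39 x - 5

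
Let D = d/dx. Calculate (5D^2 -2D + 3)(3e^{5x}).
354 e^{5 x}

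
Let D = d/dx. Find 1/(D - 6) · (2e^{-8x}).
- \frac{e^{- 8 x}}{7}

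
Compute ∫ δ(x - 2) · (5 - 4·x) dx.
-3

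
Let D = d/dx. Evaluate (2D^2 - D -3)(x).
- 3 x - 1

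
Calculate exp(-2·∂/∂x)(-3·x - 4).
2 - 3 x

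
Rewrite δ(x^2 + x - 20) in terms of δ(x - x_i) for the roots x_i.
\frac{\delta(x - 4) + \delta(x + 5)}{9}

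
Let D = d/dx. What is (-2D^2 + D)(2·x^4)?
8 x^{2} \left(x - 6\right)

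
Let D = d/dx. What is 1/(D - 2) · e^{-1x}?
- \frac{e^{- x}}{3}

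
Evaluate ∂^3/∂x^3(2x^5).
120 x^{2}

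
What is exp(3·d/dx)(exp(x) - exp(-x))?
2 \sinh{\left(x + 3 \right)}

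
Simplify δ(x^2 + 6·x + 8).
\frac{\delta(x + 2) + \delta(x + 4)}{2}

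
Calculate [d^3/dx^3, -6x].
-18\frac{d^{2}}{dx^{2}}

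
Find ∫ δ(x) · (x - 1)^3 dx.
-1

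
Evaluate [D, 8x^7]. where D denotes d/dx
56 x^{6}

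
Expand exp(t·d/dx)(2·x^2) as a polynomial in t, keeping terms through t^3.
2 t^{2} + 4 t x + 2 x^{2}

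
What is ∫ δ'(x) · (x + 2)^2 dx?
-4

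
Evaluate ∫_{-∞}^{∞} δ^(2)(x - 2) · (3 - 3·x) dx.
0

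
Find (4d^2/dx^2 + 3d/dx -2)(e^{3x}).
43 e^{3 x}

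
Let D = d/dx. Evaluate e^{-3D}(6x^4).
6 x^{4} - 72 x^{3} + 324 x^{2} - 648 x + 486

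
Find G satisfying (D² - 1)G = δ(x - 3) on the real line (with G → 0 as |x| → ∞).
-\frac{e^{-|x - 3|}}{2}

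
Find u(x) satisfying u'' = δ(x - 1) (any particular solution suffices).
\frac{|x - 1|}{2}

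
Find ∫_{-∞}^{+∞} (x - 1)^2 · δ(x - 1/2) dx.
\frac{1}{4}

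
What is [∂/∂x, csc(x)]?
- \cot{\left(x \right)} \csc{\left(x \right)}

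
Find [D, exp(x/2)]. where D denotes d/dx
\frac{e^{\frac{x}{2}}}{2}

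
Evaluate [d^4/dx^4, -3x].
-12\frac{d^{3}}{dx^{3}}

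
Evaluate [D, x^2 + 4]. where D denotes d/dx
2 x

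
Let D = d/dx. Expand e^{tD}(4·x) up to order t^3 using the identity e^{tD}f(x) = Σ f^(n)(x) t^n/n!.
4 t + 4 x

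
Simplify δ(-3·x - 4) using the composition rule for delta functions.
\frac{\delta(x + 4/3)}{3}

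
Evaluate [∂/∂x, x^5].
5 x^{4}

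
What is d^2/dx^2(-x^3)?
- 6 x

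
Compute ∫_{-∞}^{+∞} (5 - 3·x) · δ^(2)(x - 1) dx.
0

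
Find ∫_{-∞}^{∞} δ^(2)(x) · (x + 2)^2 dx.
2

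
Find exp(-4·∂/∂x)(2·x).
2 x - 8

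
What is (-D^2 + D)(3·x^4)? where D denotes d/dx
12 x^{2} \left(x - 3\right)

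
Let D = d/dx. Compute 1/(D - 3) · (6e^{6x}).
2 e^{6 x}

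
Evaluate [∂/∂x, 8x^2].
16 x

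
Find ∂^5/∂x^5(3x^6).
2160 x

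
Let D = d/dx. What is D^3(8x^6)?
960 x^{3}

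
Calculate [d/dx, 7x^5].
35 x^{4}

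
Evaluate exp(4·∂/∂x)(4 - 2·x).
- 2 x - 4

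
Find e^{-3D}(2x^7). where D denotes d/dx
2 x^{7} - 42 x^{6} + 378 x^{5} - 1890 x^{4} + 5670 x^{3} - 10206 x^{2} + 10206 x - 4374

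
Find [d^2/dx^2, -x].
-2\frac{d}{dx}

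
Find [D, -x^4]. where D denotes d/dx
- 4 x^{3}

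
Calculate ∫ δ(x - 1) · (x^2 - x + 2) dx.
2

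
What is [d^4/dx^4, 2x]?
8\frac{d^{3}}{dx^{3}}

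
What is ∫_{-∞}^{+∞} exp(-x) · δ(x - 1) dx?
e^{-1}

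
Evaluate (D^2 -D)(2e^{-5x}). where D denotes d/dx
60 e^{- 5 x}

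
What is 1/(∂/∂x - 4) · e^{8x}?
\frac{e^{8 x}}{4}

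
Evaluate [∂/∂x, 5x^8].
40 x^{7}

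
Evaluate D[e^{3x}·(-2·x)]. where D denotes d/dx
\left(- 6 x - 2\right) e^{3 x}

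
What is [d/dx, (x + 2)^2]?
2 x + 4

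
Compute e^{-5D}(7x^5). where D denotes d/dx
7 x^{5} - 175 x^{4} + 1750 x^{3} - 8750 x^{2} + 21875 x - 21875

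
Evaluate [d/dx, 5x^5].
25 x^{4}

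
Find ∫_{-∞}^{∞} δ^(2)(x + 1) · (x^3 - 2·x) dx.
-6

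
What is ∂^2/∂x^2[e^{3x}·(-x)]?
\left(- 9 x - 6\right) e^{3 x}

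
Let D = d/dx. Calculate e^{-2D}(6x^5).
6 x^{5} - 60 x^{4} + 240 x^{3} - 480 x^{2} + 480 x - 192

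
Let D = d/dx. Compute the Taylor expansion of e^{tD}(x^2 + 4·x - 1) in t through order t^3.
t^{2} + 2 t \left(x + 2\right) + x^{2} + 4 x - 1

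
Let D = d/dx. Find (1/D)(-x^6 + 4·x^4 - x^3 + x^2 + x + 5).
- \frac{x^{7}}{7} + \frac{4 x^{5}}{5} - \frac{x^{4}}{4} + \frac{x^{3}}{3} + \frac{x^{2}}{2} + 5 x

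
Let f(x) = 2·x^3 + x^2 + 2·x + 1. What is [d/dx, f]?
6 x^{2} + 2 x + 2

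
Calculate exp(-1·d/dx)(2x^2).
2 x^{2} - 4 x + 2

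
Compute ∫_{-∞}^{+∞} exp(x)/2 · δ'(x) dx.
- \frac{1}{2}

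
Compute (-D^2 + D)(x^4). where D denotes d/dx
4 x^{2} \left(x - 3\right)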